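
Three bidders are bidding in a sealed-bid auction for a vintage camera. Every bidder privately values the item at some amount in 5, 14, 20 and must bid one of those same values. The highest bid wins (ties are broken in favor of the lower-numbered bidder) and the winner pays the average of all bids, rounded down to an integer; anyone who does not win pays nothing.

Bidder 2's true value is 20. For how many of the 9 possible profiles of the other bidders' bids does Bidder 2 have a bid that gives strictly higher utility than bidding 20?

Others bid (5, 5): truth gives 10; bid 14 gives 12 > 10. Violating.
Others bid (5, 14): truth gives 7; bid 14 gives 9 > 7. Violating.
Others bid (5, 20): truth gives 5; no alternative beats it.
Others bid (14, 5): truth gives 7; no alternative beats it.
(Checking all 9 profiles: 2 have a profitable deviation, 7 do not.)

2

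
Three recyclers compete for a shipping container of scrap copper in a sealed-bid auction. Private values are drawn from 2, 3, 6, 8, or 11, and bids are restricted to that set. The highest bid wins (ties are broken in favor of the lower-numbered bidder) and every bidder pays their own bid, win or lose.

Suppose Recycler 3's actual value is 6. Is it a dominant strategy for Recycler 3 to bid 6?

Consider the case where Recycler 1 bids 2 and Recycler 2 bids 2.
Truthful bid 6: wins, pays 6, utility 6 - 6 = 0.
Bid 3 instead: wins, pays 3, utility 6 - 3 = 3.
Since 3 > 0, bidding 3 is strictly better here, so truthful bidding is not dominant.

No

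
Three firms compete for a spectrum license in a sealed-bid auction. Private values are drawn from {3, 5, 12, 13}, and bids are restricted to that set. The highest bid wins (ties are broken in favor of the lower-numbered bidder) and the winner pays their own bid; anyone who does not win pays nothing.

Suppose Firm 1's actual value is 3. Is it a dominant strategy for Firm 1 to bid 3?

Check each profile of the others' bids and compare truth against every alternative bid.
Others bid (3, 3): truth gives 0, best alternative gives -2.
Others bid (3, 5): truth gives 0, best alternative gives -2.
Others bid (5, 3): truth gives 0, best alternative gives -2.
Others bid (5, 5): truth gives 0, best alternative gives -2.
Others bid (3, 12): truth gives 0, best alternative gives 0.
Others bid (3, 13): truth gives 0, best alternative gives 0.
(Remaining 10 profiles checked similarly; truth is weakly best in each.)
In every case the truthful bid is at least as good as any alternative, so it is a dominant strategy.

Yes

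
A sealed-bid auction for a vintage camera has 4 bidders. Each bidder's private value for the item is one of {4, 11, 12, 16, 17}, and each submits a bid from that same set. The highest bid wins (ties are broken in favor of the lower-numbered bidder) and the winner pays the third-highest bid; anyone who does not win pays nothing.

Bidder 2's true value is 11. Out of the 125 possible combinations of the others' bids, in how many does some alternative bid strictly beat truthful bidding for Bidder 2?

9

Others bid (4, 4, 12): truth gives 0; bid 12 gives 7 > 0. Violating.
Others bid (4, 4, 16): truth gives 0; bid 16 gives 7 > 0. Violating.
Others bid (4, 4, 17): truth gives 0; bid 17 gives 7 > 0. Violating.
Others bid (4, 12, 4): truth gives 0; bid 12 gives 7 > 0. Violating.
Others bid (4, 4, 4): truth gives 7; no alternative beats it.
Others bid (4, 4, 11): truth gives 7; no alternative beats it.
(Checking all 125 profiles: 9 have a profitable deviation, 116 do not.)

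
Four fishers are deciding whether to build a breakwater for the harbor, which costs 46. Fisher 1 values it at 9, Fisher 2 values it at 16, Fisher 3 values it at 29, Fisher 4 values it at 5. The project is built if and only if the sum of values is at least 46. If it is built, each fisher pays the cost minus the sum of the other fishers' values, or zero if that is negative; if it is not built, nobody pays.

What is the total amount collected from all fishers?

Total value 59 ≥ cost 46, so it is built.
Fisher 1: others sum to 50; max(0, 46 - 50) = 0.
Fisher 2: others sum to 43; max(0, 46 - 43) = 3.
Fisher 3: others sum to 30; max(0, 46 - 30) = 16.
Fisher 4: others sum to 54; max(0, 46 - 54) = 0.
Total collected = 0 + 3 + 16 + 0 = 19.

19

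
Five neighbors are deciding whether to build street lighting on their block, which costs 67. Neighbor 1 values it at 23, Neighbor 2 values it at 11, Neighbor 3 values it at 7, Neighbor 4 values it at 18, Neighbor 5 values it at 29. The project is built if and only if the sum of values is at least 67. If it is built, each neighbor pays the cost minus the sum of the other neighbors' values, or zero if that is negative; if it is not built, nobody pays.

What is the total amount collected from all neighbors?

Total value 88 ≥ cost 67, so it is built.
Neighbor 1: others sum to 65; max(0, 67 - 65) = 2.
Neighbor 2: others sum to 77; max(0, 67 - 77) = 0.
Neighbor 3: others sum to 81; max(0, 67 - 81) = 0.
Neighbor 4: others sum to 70; max(0, 67 - 70) = 0.
Neighbor 5: others sum to 59; max(0, 67 - 59) = 8.
Total collected = 2 + 0 + 0 + 0 + 8 = 10.

10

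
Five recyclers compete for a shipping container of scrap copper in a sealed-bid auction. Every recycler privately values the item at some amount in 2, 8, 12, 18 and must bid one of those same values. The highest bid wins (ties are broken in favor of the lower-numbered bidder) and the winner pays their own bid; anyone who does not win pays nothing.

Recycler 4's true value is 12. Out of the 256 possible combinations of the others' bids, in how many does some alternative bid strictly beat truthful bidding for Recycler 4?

Others bid (2, 2, 2, 2): truth gives 0; bid 8 gives 4 > 0. Violating.
Others bid (2, 2, 2, 8): truth gives 0; bid 8 gives 4 > 0. Violating.
Others bid (2, 2, 2, 12): truth gives 0; no alternative beats it.
Others bid (2, 2, 2, 18): truth gives 0; no alternative beats it.
(Checking all 256 profiles: 2 have a profitable deviation, 254 do not.)

2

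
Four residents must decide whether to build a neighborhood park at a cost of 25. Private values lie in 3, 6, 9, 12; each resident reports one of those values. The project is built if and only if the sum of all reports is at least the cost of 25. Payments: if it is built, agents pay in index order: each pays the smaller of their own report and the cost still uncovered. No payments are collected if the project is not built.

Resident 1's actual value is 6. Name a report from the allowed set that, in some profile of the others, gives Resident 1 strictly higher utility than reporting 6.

3

Suppose Resident 2 reports 3, Resident 3 reports 9 and Resident 4 reports 12.
Report 6: project built, pays 6, utility 6 - 6 = 0.
Report 3: project built, pays 3, utility 6 - 3 = 3.
So reporting 3 beats truth here (3 > 0).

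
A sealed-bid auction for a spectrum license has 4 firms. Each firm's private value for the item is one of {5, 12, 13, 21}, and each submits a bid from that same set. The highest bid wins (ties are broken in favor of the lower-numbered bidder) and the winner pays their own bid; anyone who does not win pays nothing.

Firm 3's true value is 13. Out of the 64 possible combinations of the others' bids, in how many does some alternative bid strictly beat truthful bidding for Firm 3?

2

Others bid (5, 5, 5): truth gives 0; bid 12 gives 1 > 0. Violating.
Others bid (5, 5, 12): truth gives 0; bid 12 gives 1 > 0. Violating.
Others bid (5, 5, 13): truth gives 0; no alternative beats it.
Others bid (5, 5, 21): truth gives 0; no alternative beats it.
(Checking all 64 profiles: 2 have a profitable deviation, 62 do not.)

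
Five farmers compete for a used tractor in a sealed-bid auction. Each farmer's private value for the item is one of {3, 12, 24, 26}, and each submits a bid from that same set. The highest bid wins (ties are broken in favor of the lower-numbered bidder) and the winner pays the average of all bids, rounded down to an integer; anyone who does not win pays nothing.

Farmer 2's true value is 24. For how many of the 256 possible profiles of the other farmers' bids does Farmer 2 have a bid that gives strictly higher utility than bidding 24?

138

Others bid (3, 3, 3, 3): truth gives 17; bid 12 gives 20 > 17. Violating.
Others bid (3, 3, 3, 12): truth gives 15; bid 12 gives 18 > 15. Violating.
Others bid (3, 3, 3, 26): truth gives 0; bid 26 gives 12 > 0. Violating.
Others bid (3, 3, 12, 3): truth gives 15; bid 12 gives 18 > 15. Violating.
Others bid (3, 3, 3, 24): truth gives 13; no alternative beats it.
Others bid (3, 3, 12, 24): truth gives 11; no alternative beats it.
(Checking all 256 profiles: 138 have a profitable deviation, 118 do not.)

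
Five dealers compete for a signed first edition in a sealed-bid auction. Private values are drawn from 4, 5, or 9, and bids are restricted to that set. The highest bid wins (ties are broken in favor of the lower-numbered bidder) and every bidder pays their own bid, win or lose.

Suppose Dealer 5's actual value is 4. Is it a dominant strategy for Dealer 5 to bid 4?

No

Consider the case where Dealer 1 bids 4, Dealer 2 bids 4, Dealer 3 bids 4 and Dealer 4 bids 4.
Truthful bid 4: loses but pays 4, utility -4.
Bid 5 instead: wins, pays 5, utility 4 - 5 = -1.
Since -1 > -4, bidding 5 is strictly better here, so truthful bidding is not dominant.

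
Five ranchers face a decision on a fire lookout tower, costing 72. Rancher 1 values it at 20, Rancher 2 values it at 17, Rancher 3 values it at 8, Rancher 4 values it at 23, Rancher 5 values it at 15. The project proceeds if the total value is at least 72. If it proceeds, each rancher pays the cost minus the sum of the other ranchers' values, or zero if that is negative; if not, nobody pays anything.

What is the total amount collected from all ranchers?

31

Total value 83 ≥ cost 72, so it is built.
Rancher 1: others sum to 63; max(0, 72 - 63) = 9.
Rancher 2: others sum to 66; max(0, 72 - 66) = 6.
Rancher 3: others sum to 75; max(0, 72 - 75) = 0.
Rancher 4: others sum to 60; max(0, 72 - 60) = 12.
Rancher 5: others sum to 68; max(0, 72 - 68) = 4.
Total collected = 9 + 6 + 0 + 12 + 4 = 31.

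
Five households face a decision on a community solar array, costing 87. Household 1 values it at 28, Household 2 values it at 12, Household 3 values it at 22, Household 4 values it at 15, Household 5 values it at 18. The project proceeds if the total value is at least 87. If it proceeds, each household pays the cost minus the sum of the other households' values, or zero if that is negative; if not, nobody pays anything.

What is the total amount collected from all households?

55

Total value 95 ≥ cost 87, so it is built.
Household 1: others sum to 67; max(0, 87 - 67) = 20.
Household 2: others sum to 83; max(0, 87 - 83) = 4.
Household 3: others sum to 73; max(0, 87 - 73) = 14.
Household 4: others sum to 80; max(0, 87 - 80) = 7.
Household 5: others sum to 77; max(0, 87 - 77) = 10.
Total collected = 20 + 4 + 14 + 7 + 10 = 55.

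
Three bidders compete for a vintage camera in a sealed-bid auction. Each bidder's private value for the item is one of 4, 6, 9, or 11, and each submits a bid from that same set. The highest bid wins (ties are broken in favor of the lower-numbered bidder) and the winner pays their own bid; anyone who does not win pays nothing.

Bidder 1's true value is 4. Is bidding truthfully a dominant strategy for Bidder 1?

Yes

Check each profile of the others' bids and compare truth against every alternative bid.
Others bid (4, 4): truth gives 0, best alternative gives -2.
Others bid (4, 6): truth gives 0, best alternative gives -2.
Others bid (6, 4): truth gives 0, best alternative gives -2.
Others bid (6, 6): truth gives 0, best alternative gives -2.
Others bid (4, 9): truth gives 0, best alternative gives 0.
Others bid (4, 11): truth gives 0, best alternative gives 0.
(Remaining 10 profiles checked similarly; truth is weakly best in each.)
In every case the truthful bid is at least as good as any alternative, so it is a dominant strategy.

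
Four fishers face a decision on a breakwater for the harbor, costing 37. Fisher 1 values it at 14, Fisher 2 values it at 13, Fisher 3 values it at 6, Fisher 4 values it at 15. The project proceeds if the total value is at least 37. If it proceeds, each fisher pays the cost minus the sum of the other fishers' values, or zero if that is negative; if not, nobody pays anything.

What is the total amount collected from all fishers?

Total value 48 ≥ cost 37, so it is built.
Fisher 1: others sum to 34; max(0, 37 - 34) = 3.
Fisher 2: others sum to 35; max(0, 37 - 35) = 2.
Fisher 3: others sum to 42; max(0, 37 - 42) = 0.
Fisher 4: others sum to 33; max(0, 37 - 33) = 4.
Total collected = 3 + 2 + 0 + 4 = 9.

9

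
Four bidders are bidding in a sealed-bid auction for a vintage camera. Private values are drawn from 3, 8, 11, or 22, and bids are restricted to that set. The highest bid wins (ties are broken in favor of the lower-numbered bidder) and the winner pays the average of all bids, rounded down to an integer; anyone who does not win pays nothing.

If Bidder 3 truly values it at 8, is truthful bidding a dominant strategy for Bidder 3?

Consider the case where Bidder 1 bids 3, Bidder 2 bids 3 and Bidder 4 bids 11.
Truthful bid 8: loses, pays 0, utility 0.
Bid 11 instead: wins, pays 7, utility 8 - 7 = 1.
Since 1 > 0, bidding 11 is strictly better here, so truthful bidding is not dominant.

No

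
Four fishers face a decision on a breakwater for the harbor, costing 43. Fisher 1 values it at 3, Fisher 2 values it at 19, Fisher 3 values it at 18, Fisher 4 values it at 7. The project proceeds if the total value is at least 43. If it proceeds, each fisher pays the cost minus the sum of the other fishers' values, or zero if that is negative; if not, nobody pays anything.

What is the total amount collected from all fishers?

Total value 47 ≥ cost 43, so it is built.
Fisher 1: others sum to 44; max(0, 43 - 44) = 0.
Fisher 2: others sum to 28; max(0, 43 - 28) = 15.
Fisher 3: others sum to 29; max(0, 43 - 29) = 14.
Fisher 4: others sum to 40; max(0, 43 - 40) = 3.
Total collected = 0 + 15 + 14 + 3 = 32.

32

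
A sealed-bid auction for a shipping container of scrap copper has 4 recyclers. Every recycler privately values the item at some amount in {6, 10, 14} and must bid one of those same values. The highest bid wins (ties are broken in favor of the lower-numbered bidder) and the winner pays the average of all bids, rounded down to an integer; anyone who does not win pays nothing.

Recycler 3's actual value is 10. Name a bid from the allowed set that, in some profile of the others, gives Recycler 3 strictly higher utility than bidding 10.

14

Suppose Recycler 1 bids 6, Recycler 2 bids 10 and Recycler 4 bids 6.
Bid 10: loses, pays 0, utility 0.
Bid 14: wins, pays 9, utility 10 - 9 = 1.
So bidding 14 beats truth here (1 > 0).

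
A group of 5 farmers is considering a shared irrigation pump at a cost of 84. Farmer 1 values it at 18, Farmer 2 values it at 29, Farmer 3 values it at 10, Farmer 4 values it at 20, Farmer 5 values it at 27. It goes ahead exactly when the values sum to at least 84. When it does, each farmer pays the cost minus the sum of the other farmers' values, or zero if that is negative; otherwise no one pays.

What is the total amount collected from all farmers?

Total value 104 ≥ cost 84, so it is built.
Farmer 1: others sum to 86; max(0, 84 - 86) = 0.
Farmer 2: others sum to 75; max(0, 84 - 75) = 9.
Farmer 3: others sum to 94; max(0, 84 - 94) = 0.
Farmer 4: others sum to 84; max(0, 84 - 84) = 0.
Farmer 5: others sum to 77; max(0, 84 - 77) = 7.
Total collected = 0 + 9 + 0 + 0 + 7 = 16.

16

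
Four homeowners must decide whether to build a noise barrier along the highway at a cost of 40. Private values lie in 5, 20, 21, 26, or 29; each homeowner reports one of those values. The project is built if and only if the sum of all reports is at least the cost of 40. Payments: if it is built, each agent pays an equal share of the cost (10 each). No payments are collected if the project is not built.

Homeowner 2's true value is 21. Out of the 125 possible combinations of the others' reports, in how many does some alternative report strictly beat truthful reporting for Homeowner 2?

Others report (5, 5, 5): truth gives 0; report 26 gives 11 > 0. Violating.
Others report (5, 5, 20): truth gives 11; no alternative beats it.
Others report (5, 5, 21): truth gives 11; no alternative beats it.
(Checking all 125 profiles: 1 has a profitable deviation, 124 do not.)

1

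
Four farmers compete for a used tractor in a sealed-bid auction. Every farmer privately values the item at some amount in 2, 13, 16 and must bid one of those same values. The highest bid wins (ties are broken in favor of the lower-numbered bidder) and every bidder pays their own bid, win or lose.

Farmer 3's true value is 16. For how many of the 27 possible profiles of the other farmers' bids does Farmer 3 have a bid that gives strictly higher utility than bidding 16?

Others bid (2, 2, 2): truth gives 0; bid 13 gives 3 > 0. Violating.
Others bid (2, 2, 13): truth gives 0; bid 13 gives 3 > 0. Violating.
Others bid (2, 16, 2): truth gives -16; bid 2 gives -2 > -16. Violating.
Others bid (2, 16, 13): truth gives -16; bid 2 gives -2 > -16. Violating.
Others bid (2, 2, 16): truth gives 0; no alternative beats it.
Others bid (2, 13, 2): truth gives 0; no alternative beats it.
(Checking all 27 profiles: 17 have a profitable deviation, 10 do not.)

17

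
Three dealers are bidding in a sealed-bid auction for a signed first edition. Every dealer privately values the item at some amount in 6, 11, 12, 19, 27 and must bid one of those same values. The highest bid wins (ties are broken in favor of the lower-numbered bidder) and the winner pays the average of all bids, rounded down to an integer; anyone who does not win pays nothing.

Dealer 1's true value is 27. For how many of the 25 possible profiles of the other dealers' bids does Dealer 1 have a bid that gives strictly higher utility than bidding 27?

16

Others bid (6, 6): truth gives 14; bid 6 gives 21 > 14. Violating.
Others bid (6, 11): truth gives 13; bid 11 gives 18 > 13. Violating.
Others bid (6, 12): truth gives 12; bid 12 gives 17 > 12. Violating.
Others bid (6, 19): truth gives 10; bid 19 gives 13 > 10. Violating.
Others bid (6, 27): truth gives 7; no alternative beats it.
Others bid (11, 27): truth gives 6; no alternative beats it.
(Checking all 25 profiles: 16 have a profitable deviation, 9 do not.)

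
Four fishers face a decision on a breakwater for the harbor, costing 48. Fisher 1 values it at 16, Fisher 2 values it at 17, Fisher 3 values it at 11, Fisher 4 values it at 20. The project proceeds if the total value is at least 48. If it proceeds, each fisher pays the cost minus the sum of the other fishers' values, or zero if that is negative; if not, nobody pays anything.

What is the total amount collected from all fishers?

Total value 64 ≥ cost 48, so it is built.
Fisher 1: others sum to 48; max(0, 48 - 48) = 0.
Fisher 2: others sum to 47; max(0, 48 - 47) = 1.
Fisher 3: others sum to 53; max(0, 48 - 53) = 0.
Fisher 4: others sum to 44; max(0, 48 - 44) = 4.
Total collected = 0 + 1 + 0 + 4 = 5.

5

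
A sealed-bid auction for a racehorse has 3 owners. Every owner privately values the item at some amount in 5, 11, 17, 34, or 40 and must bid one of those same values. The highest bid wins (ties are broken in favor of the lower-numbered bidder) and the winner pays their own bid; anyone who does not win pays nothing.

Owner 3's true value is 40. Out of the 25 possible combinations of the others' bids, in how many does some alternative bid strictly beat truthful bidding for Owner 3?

9

Others bid (5, 5): truth gives 0; bid 11 gives 29 > 0. Violating.
Others bid (5, 11): truth gives 0; bid 17 gives 23 > 0. Violating.
Others bid (5, 17): truth gives 0; bid 34 gives 6 > 0. Violating.
Others bid (11, 5): truth gives 0; bid 17 gives 23 > 0. Violating.
Others bid (5, 34): truth gives 0; no alternative beats it.
Others bid (5, 40): truth gives 0; no alternative beats it.
(Checking all 25 profiles: 9 have a profitable deviation, 16 do not.)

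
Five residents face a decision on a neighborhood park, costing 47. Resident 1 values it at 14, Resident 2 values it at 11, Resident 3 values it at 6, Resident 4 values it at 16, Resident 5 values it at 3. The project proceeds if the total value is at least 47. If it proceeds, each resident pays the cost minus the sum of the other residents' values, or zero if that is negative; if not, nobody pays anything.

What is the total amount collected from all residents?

Total value 50 ≥ cost 47, so it is built.
Resident 1: others sum to 36; max(0, 47 - 36) = 11.
Resident 2: others sum to 39; max(0, 47 - 39) = 8.
Resident 3: others sum to 44; max(0, 47 - 44) = 3.
Resident 4: others sum to 34; max(0, 47 - 34) = 13.
Resident 5: others sum to 47; max(0, 47 - 47) = 0.
Total collected = 11 + 8 + 3 + 13 + 0 = 35.

35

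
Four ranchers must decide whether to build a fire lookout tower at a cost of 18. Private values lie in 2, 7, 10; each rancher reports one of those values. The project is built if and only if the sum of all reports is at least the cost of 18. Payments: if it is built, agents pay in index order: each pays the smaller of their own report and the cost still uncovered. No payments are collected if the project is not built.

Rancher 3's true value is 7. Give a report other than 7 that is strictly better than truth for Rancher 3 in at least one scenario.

2

Suppose Rancher 1 reports 2, Rancher 2 reports 7 and Rancher 4 reports 7.
Report 7: project built, pays 7, utility 7 - 7 = 0.
Report 2: project built, pays 2, utility 7 - 2 = 5.
So reporting 2 beats truth here (5 > 0).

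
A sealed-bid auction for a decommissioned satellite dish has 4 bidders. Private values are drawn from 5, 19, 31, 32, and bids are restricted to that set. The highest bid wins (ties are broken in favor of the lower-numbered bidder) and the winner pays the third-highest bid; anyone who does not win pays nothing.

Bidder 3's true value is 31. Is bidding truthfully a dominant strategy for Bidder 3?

No

Consider the case where Bidder 1 bids 5, Bidder 2 bids 5 and Bidder 4 bids 32.
Truthful bid 31: loses, pays 0, utility 0.
Bid 32 instead: wins, pays 5, utility 31 - 5 = 26.
Since 26 > 0, bidding 32 is strictly better here, so truthful bidding is not dominant.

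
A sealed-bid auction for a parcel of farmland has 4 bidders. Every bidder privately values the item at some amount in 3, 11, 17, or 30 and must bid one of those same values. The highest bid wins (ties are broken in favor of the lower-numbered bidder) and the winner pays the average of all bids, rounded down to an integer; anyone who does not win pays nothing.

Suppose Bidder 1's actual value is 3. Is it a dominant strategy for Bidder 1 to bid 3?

Check each profile of the others' bids and compare truth against every alternative bid.
Others bid (11, 11, 11): truth gives 0, best alternative gives -8.
Others bid (3, 11, 11): truth gives 0, best alternative gives -6.
Others bid (11, 3, 11): truth gives 0, best alternative gives -6.
Others bid (11, 11, 3): truth gives 0, best alternative gives -6.
Others bid (3, 3, 11): truth gives 0, best alternative gives -4.
Others bid (3, 11, 3): truth gives 0, best alternative gives -4.
(Remaining 58 profiles checked similarly; truth is weakly best in each.)
In every case the truthful bid is at least as good as any alternative, so it is a dominant strategy.

Yes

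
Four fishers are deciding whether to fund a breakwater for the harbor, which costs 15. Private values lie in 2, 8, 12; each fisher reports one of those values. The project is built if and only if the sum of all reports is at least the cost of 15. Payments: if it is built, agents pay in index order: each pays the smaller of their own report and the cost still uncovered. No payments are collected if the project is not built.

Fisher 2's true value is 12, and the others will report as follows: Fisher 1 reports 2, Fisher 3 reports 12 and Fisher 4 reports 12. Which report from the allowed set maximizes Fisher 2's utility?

2

Report 2: project built, pays 2, utility 12 - 2 = 10.
Report 8: project built, pays 8, utility 12 - 8 = 4.
Report 12: project built, pays 12, utility 12 - 12 = 0.
The best choice is 2 with utility 10.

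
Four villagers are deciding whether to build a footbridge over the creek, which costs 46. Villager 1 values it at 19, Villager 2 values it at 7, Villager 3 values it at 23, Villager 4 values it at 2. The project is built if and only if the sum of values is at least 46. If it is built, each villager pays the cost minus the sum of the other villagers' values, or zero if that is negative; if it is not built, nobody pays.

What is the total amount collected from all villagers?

34

Total value 51 ≥ cost 46, so it is built.
Villager 1: others sum to 32; max(0, 46 - 32) = 14.
Villager 2: others sum to 44; max(0, 46 - 44) = 2.
Villager 3: others sum to 28; max(0, 46 - 28) = 18.
Villager 4: others sum to 49; max(0, 46 - 49) = 0.
Total collected = 14 + 2 + 18 + 0 = 34.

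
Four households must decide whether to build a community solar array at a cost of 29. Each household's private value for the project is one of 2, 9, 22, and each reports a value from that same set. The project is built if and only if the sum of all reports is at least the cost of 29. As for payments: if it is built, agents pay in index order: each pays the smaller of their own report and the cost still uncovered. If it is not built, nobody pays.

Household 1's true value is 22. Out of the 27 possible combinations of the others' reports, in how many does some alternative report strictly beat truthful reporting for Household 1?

23

Others report (2, 2, 22): truth gives 0; report 9 gives 13 > 0. Violating.
Others report (2, 9, 9): truth gives 0; report 9 gives 13 > 0. Violating.
Others report (2, 9, 22): truth gives 0; report 2 gives 20 > 0. Violating.
Others report (2, 22, 2): truth gives 0; report 9 gives 13 > 0. Violating.
Others report (2, 2, 2): truth gives 0; no alternative beats it.
Others report (2, 2, 9): truth gives 0; no alternative beats it.
(Checking all 27 profiles: 23 have a profitable deviation, 4 do not.)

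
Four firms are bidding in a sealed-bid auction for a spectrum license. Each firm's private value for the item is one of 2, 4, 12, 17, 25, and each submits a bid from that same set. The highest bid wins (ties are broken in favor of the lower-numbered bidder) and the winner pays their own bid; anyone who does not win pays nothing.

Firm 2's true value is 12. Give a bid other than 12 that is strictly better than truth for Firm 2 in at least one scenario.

4

Suppose Firm 1 bids 2, Firm 3 bids 2 and Firm 4 bids 2.
Bid 12: wins, pays 12, utility 12 - 12 = 0.
Bid 4: wins, pays 4, utility 12 - 4 = 8.
So bidding 4 beats truth here (8 > 0).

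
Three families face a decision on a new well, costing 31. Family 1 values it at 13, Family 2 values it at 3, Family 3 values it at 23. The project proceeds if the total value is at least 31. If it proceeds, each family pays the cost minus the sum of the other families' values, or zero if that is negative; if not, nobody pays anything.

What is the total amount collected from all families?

20

Total value 39 ≥ cost 31, so it is built.
Family 1: others sum to 26; max(0, 31 - 26) = 5.
Family 2: others sum to 36; max(0, 31 - 36) = 0.
Family 3: others sum to 16; max(0, 31 - 16) = 15.
Total collected = 5 + 0 + 15 = 20.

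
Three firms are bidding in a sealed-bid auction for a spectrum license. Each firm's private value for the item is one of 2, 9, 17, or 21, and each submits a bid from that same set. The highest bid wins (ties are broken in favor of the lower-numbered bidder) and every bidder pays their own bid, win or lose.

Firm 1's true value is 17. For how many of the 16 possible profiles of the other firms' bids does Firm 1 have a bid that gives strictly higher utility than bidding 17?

11

Others bid (2, 2): truth gives 0; bid 2 gives 15 > 0. Violating.
Others bid (2, 9): truth gives 0; bid 9 gives 8 > 0. Violating.
Others bid (2, 21): truth gives -17; bid 2 gives -2 > -17. Violating.
Others bid (9, 2): truth gives 0; bid 9 gives 8 > 0. Violating.
Others bid (2, 17): truth gives 0; no alternative beats it.
Others bid (9, 17): truth gives 0; no alternative beats it.
(Checking all 16 profiles: 11 have a profitable deviation, 5 do not.)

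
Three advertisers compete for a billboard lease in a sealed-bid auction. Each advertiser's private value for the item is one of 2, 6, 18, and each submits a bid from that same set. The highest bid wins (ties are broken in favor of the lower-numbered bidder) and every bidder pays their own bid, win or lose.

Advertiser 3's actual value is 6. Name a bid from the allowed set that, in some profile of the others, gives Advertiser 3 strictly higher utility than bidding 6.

2

Suppose Advertiser 1 bids 2 and Advertiser 2 bids 6.
Bid 6: loses but pays 6, utility -6.
Bid 2: loses but pays 2, utility -2.
So bidding 2 beats truth here (-2 > -6).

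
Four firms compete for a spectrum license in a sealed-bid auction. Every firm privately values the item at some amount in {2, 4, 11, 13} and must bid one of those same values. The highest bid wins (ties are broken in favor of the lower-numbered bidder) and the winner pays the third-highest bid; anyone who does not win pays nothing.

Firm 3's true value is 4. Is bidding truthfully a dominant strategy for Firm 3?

Consider the case where Firm 1 bids 2, Firm 2 bids 2 and Firm 4 bids 11.
Truthful bid 4: loses, pays 0, utility 0.
Bid 11 instead: wins, pays 2, utility 4 - 2 = 2.
Since 2 > 0, bidding 11 is strictly better here, so truthful bidding is not dominant.

No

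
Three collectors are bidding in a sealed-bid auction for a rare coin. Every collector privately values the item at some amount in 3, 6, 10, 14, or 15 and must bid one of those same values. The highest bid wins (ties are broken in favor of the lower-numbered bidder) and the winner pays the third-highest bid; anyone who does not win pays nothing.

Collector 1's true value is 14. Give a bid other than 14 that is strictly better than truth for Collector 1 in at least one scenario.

15

Suppose Collector 2 bids 3 and Collector 3 bids 15.
Bid 14: loses, pays 0, utility 0.
Bid 15: wins, pays 3, utility 14 - 3 = 11.
So bidding 15 beats truth here (11 > 0).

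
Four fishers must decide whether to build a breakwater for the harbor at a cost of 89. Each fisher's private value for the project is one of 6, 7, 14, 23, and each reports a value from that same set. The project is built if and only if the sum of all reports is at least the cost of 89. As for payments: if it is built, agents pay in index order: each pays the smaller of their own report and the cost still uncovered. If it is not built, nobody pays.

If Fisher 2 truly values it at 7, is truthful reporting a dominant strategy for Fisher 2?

Check each profile of the others' reports and compare truth against every alternative report.
Others report (6, 6, 6): truth gives 0, best alternative gives 0.
Others report (6, 6, 7): truth gives 0, best alternative gives 0.
Others report (6, 6, 14): truth gives 0, best alternative gives 0.
Others report (6, 6, 23): truth gives 0, best alternative gives 0.
Others report (6, 7, 6): truth gives 0, best alternative gives 0.
Others report (6, 7, 7): truth gives 0, best alternative gives 0.
(Remaining 58 profiles checked similarly; truth is weakly best in each.)
In every case the truthful report is at least as good as any alternative, so it is a dominant strategy.

Yes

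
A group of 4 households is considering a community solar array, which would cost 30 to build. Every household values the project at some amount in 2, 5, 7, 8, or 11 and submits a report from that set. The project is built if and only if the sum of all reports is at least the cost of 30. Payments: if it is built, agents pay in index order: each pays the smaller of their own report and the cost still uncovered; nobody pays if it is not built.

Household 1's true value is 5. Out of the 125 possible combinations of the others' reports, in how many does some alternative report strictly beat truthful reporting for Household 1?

7

Others report (7, 11, 11): truth gives 0; report 2 gives 3 > 0. Violating.
Others report (8, 11, 11): truth gives 0; report 2 gives 3 > 0. Violating.
Others report (11, 7, 11): truth gives 0; report 2 gives 3 > 0. Violating.
Others report (11, 8, 11): truth gives 0; report 2 gives 3 > 0. Violating.
Others report (2, 2, 2): truth gives 0; no alternative beats it.
Others report (2, 2, 5): truth gives 0; no alternative beats it.
(Checking all 125 profiles: 7 have a profitable deviation, 118 do not.)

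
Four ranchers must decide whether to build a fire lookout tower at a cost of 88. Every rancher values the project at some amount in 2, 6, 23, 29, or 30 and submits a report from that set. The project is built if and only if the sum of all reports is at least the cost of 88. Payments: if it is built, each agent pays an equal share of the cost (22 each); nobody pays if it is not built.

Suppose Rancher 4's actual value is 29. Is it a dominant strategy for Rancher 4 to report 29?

Consider the case where Rancher 1 reports 6, Rancher 2 reports 23 and Rancher 3 reports 29.
Truthful report 29: project not built, utility 0.
Report 30 instead: project built, pays 22, utility 29 - 22 = 7.
Since 7 > 0, reporting 30 is strictly better here, so truthful reporting is not dominant.

No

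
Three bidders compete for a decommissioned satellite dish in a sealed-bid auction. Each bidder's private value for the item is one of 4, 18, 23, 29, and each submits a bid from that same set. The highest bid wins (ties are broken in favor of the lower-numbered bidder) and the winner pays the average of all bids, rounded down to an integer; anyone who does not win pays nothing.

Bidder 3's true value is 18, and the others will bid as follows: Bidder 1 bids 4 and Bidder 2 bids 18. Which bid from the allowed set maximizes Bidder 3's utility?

Bid 4: loses, pays 0, utility 0.
Bid 18: loses, pays 0, utility 0.
Bid 23: wins, pays 15, utility 18 - 15 = 3.
Bid 29: wins, pays 17, utility 18 - 17 = 1.
The best choice is 23 with utility 3.

23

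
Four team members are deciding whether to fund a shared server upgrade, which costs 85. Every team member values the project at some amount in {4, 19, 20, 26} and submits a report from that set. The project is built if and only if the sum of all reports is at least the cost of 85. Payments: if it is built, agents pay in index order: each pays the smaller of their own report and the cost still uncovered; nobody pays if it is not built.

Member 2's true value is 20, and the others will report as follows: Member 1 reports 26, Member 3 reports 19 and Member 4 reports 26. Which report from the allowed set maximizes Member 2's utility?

19

Report 4: project not built, utility 0.
Report 19: project built, pays 19, utility 20 - 19 = 1.
Report 20: project built, pays 20, utility 20 - 20 = 0.
Report 26: project built, pays 26, utility 20 - 26 = -6.
The best choice is 19 with utility 1.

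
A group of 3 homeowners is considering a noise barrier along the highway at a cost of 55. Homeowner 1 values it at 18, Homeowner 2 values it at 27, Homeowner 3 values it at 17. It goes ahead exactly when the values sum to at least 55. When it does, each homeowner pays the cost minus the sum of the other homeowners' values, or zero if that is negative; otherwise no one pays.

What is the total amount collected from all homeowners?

41

Total value 62 ≥ cost 55, so it is built.
Homeowner 1: others sum to 44; max(0, 55 - 44) = 11.
Homeowner 2: others sum to 35; max(0, 55 - 35) = 20.
Homeowner 3: others sum to 45; max(0, 55 - 45) = 10.
Total collected = 11 + 20 + 10 = 41.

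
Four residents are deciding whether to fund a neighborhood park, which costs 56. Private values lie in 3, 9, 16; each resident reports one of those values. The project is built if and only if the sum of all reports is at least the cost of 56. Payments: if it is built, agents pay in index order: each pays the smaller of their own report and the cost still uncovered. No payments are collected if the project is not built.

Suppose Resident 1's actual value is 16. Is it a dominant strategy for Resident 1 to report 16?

Consider the case where Resident 2 reports 16, Resident 3 reports 16 and Resident 4 reports 16.
Truthful report 16: project built, pays 16, utility 16 - 16 = 0.
Report 9 instead: project built, pays 9, utility 16 - 9 = 7.
Since 7 > 0, reporting 9 is strictly better here, so truthful reporting is not dominant.

No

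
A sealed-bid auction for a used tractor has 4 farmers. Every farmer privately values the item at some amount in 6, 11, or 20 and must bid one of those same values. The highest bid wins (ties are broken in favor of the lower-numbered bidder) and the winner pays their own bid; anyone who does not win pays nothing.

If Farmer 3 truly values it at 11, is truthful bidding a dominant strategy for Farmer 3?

Yes

Check each profile of the others' bids and compare truth against every alternative bid.
Others bid (6, 6, 6): truth gives 0, best alternative gives 0.
Others bid (6, 6, 11): truth gives 0, best alternative gives 0.
Others bid (6, 6, 20): truth gives 0, best alternative gives 0.
Others bid (6, 11, 6): truth gives 0, best alternative gives 0.
Others bid (6, 11, 11): truth gives 0, best alternative gives 0.
Others bid (6, 11, 20): truth gives 0, best alternative gives 0.
(Remaining 21 profiles checked similarly; truth is weakly best in each.)
In every case the truthful bid is at least as good as any alternative, so it is a dominant strategy.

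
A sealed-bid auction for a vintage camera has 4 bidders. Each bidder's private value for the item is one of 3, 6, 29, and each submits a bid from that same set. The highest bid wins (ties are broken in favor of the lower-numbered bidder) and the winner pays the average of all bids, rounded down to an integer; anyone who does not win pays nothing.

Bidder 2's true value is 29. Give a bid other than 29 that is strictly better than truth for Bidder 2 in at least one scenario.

6

Suppose Bidder 1 bids 3, Bidder 3 bids 3 and Bidder 4 bids 3.
Bid 29: wins, pays 9, utility 29 - 9 = 20.
Bid 6: wins, pays 3, utility 29 - 3 = 26.
So bidding 6 beats truth here (26 > 20).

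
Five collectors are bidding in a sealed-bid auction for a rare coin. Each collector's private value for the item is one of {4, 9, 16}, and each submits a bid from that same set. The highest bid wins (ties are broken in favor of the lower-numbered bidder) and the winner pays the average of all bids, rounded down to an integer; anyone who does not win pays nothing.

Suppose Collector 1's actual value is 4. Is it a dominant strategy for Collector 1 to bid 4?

Check each profile of the others' bids and compare truth against every alternative bid.
Others bid (9, 9, 9, 9): truth gives 0, best alternative gives -5.
Others bid (4, 9, 9, 9): truth gives 0, best alternative gives -4.
Others bid (9, 4, 9, 9): truth gives 0, best alternative gives -4.
Others bid (9, 9, 4, 9): truth gives 0, best alternative gives -4.
Others bid (9, 9, 9, 4): truth gives 0, best alternative gives -4.
Others bid (4, 4, 9, 9): truth gives 0, best alternative gives -3.
(Remaining 75 profiles checked similarly; truth is weakly best in each.)
In every case the truthful bid is at least as good as any alternative, so it is a dominant strategy.

Yes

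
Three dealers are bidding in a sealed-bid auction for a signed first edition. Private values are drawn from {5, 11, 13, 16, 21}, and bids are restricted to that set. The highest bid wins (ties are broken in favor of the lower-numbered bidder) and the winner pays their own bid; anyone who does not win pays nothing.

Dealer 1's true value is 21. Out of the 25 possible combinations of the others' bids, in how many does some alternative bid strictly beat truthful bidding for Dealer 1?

16

Others bid (5, 5): truth gives 0; bid 5 gives 16 > 0. Violating.
Others bid (5, 11): truth gives 0; bid 11 gives 10 > 0. Violating.
Others bid (5, 13): truth gives 0; bid 13 gives 8 > 0. Violating.
Others bid (5, 16): truth gives 0; bid 16 gives 5 > 0. Violating.
Others bid (5, 21): truth gives 0; no alternative beats it.
Others bid (11, 21): truth gives 0; no alternative beats it.
(Checking all 25 profiles: 16 have a profitable deviation, 9 do not.)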